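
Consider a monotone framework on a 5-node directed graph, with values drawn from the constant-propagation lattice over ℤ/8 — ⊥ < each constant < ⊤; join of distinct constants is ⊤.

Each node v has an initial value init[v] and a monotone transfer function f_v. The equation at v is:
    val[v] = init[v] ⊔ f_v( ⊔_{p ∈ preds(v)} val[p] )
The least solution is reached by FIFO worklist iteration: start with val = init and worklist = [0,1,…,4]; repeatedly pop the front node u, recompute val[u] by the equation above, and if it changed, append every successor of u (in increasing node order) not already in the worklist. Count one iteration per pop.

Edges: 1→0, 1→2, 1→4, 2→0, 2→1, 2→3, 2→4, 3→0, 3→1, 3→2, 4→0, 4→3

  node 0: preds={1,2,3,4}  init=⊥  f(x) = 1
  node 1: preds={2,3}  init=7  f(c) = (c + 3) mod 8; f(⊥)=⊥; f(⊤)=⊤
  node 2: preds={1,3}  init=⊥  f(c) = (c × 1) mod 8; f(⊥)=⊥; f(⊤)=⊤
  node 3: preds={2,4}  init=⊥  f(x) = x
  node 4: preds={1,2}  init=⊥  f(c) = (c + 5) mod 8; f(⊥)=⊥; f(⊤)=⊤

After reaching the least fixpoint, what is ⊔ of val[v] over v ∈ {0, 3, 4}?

⊤

Trace (15 dequeues):
  [1] u=0 | in 7 | out 1 | prev ⊥ | push {}
  [2] u=1 | in ⊥ | out 7 | ==
  [3] u=2 | in 7 | out 7 | prev ⊥ | push {0,1}
  [4] u=3 | in 7 | out 7 | prev ⊥ | push {2}
  [5] u=4 | in 7 | out 4 | prev ⊥ | push {3}
  [6] u=0 | in ⊤ | out 1 | ==
  [7] u=1 | in 7 | out ⊤ | prev 7 | push {0,4}
  [8] u=2 | in ⊤ | out ⊤ | prev 7 | push {1}
  [9] u=3 | in ⊤ | out ⊤ | prev 7 | push {2}
  [10] u=0 | in ⊤ | out 1 | ==
  [11] u=4 | in ⊤ | out ⊤ | prev 4 | push {0,3}
  [12] u=1 | in ⊤ | out ⊤ | ==
  [13] u=2 | in ⊤ | out ⊤ | ==
  [14] u=0 | in ⊤ | out 1 | ==
  [15] u=3 | in ⊤ | out ⊤ | ==

Converged values:
  [0] 1
  [1] ⊤
  [2] ⊤
  [3] ⊤
  [4] ⊤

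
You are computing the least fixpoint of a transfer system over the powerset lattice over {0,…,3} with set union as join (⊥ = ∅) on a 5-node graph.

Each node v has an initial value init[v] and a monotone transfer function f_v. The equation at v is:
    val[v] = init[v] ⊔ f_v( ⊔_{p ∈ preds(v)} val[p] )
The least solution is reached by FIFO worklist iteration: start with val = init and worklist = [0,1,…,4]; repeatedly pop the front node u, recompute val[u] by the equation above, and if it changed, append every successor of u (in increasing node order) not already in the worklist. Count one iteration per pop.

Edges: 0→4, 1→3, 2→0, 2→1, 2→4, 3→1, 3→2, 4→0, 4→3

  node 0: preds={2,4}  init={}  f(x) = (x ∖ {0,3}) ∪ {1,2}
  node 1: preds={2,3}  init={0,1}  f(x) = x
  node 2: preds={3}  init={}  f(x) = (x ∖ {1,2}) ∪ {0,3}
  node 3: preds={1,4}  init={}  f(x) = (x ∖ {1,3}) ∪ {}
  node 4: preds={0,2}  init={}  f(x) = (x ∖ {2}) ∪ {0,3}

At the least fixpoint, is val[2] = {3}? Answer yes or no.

Trace (9 dequeues):
  [1] u=0 | in {} | out {1,2} | prev {} | push {}
  [2] u=1 | in {} | out {0,1} | ==
  [3] u=2 | in {} | out {0,3} | prev {} | push {0,1}
  [4] u=3 | in {0,1} | out {0} | prev {} | push {2}
  [5] u=4 | in {0,1,2,3} | out {0,1,3} | prev {} | push {3}
  [6] u=0 | in {0,1,3} | out {1,2} | ==
  [7] u=1 | in {0,3} | out {0,1,3} | prev {0,1} | push {}
  [8] u=2 | in {0} | out {0,3} | ==
  [9] u=3 | in {0,1,3} | out {0} | ==

Converged values:
  [0] {1,2}
  [1] {0,1,3}
  [2] {0,3}
  [3] {0}
  [4] {0,1,3}

no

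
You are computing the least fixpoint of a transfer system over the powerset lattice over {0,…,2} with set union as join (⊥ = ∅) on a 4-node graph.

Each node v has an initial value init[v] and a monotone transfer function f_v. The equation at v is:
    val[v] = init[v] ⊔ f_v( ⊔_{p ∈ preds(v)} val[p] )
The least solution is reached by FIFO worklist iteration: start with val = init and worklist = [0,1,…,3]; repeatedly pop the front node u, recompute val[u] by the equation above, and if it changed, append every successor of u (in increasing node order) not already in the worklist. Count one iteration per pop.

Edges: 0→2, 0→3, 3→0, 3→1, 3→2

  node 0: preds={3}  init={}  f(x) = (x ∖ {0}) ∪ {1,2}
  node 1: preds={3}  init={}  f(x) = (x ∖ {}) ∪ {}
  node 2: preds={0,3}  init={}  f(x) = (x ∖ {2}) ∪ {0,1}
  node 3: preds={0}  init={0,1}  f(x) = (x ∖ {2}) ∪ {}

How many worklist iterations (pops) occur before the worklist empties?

Iteration log — 4 steps:
  step 1. node 0  ⊔preds={0,1}  new={1,2}  old={}  +wl: 
  step 2. node 1  ⊔preds={0,1}  new={0,1}  old={}  +wl: 
  step 3. node 2  ⊔preds={0,1,2}  new={0,1}  old={}  +wl: 
  step 4. node 3  ⊔preds={1,2}  new={0,1}  stable

Least fixpoint reached:
  node 0: {1,2}
  node 1: {0,1}
  node 2: {0,1}
  node 3: {0,1}

4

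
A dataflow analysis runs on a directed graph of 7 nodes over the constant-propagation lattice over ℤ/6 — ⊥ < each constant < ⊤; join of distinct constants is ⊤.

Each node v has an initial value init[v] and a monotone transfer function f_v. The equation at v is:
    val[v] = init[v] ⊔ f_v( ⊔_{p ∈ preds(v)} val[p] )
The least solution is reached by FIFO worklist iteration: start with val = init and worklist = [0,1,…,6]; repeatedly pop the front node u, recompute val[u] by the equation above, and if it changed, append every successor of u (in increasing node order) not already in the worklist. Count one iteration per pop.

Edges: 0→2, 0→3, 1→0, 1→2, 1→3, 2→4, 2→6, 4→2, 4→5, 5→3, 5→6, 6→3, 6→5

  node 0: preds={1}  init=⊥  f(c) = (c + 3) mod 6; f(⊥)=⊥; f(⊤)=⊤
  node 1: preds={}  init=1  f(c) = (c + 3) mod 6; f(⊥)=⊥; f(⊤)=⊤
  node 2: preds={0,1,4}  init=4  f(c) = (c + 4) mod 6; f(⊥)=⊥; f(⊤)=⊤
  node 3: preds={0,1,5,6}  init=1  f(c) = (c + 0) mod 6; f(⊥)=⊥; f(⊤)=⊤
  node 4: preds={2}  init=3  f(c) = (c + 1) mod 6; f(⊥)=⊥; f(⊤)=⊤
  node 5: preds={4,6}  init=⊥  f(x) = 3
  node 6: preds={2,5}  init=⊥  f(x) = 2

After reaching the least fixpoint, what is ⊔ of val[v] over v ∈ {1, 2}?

Iteration log — 10 steps:
  step 1. node 0  ⊔preds=1  new=4  old=⊥  +wl: 
  step 2. node 1  ⊔preds=⊥  new=1  stable
  step 3. node 2  ⊔preds=⊤  new=⊤  old=4  +wl: 
  step 4. node 3  ⊔preds=⊤  new=⊤  old=1  +wl: 
  step 5. node 4  ⊔preds=⊤  new=⊤  old=3  +wl: 2
  step 6. node 5  ⊔preds=⊤  new=3  old=⊥  +wl: 3
  step 7. node 6  ⊔preds=⊤  new=2  old=⊥  +wl: 5
  step 8. node 2  ⊔preds=⊤  new=⊤  stable
  step 9. node 3  ⊔preds=⊤  new=⊤  stable
  step 10. node 5  ⊔preds=⊤  new=3  stable

Least fixpoint reached:
  node 0: 4
  node 1: 1
  node 2: ⊤
  node 3: ⊤
  node 4: ⊤
  node 5: 3
  node 6: 2

⊤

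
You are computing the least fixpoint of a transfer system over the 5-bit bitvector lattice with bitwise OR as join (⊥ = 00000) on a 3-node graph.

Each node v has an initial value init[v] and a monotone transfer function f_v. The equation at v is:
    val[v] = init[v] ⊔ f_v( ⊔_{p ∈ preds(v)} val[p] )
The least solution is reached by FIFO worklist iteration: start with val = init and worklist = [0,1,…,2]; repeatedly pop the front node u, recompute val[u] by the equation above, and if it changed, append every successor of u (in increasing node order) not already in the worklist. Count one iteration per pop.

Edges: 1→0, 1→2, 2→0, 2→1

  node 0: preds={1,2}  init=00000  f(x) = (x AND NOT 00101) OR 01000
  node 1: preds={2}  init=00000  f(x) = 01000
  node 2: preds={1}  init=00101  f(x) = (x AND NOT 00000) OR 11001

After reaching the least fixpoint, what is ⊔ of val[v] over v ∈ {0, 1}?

Iteration log — 5 steps:
  step 1. node 0  ⊔preds=00101  new=01000  old=00000  +wl: 
  step 2. node 1  ⊔preds=00101  new=01000  old=00000  +wl: 0
  step 3. node 2  ⊔preds=01000  new=11101  old=00101  +wl: 1
  step 4. node 0  ⊔preds=11101  new=11000  old=01000  +wl: 
  step 5. node 1  ⊔preds=11101  new=01000  stable

Least fixpoint reached:
  node 0: 11000
  node 1: 01000
  node 2: 11101

11000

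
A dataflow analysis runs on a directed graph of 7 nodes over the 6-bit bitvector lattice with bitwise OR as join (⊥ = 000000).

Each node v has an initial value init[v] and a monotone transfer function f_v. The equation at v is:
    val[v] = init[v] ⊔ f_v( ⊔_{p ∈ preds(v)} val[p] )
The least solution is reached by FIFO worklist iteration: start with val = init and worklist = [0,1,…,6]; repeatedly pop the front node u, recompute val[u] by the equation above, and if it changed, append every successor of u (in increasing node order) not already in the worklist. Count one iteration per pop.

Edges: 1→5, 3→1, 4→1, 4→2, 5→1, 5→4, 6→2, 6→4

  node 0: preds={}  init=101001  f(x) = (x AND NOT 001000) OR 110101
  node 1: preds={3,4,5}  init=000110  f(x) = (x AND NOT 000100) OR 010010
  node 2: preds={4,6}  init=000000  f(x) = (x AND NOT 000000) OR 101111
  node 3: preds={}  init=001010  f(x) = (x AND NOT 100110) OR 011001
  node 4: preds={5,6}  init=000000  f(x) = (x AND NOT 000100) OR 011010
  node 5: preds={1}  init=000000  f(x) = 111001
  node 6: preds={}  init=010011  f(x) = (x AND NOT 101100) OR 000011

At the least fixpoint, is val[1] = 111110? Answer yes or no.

Iteration log — 13 steps:
  step 1. node 0  ⊔preds=000000  new=111101  old=101001  +wl: 
  step 2. node 1  ⊔preds=001010  new=011110  old=000110  +wl: 
  step 3. node 2  ⊔preds=010011  new=111111  old=000000  +wl: 
  step 4. node 3  ⊔preds=000000  new=011011  old=001010  +wl: 1
  step 5. node 4  ⊔preds=010011  new=011011  old=000000  +wl: 2
  step 6. node 5  ⊔preds=011110  new=111001  old=000000  +wl: 4
  step 7. node 6  ⊔preds=000000  new=010011  stable
  step 8. node 1  ⊔preds=111011  new=111111  old=011110  +wl: 5
  step 9. node 2  ⊔preds=011011  new=111111  stable
  step 10. node 4  ⊔preds=111011  new=111011  old=011011  +wl: 1,2
  step 11. node 5  ⊔preds=111111  new=111001  stable
  step 12. node 1  ⊔preds=111011  new=111111  stable
  step 13. node 2  ⊔preds=111011  new=111111  stable

Least fixpoint reached:
  node 0: 111101
  node 1: 111111
  node 2: 111111
  node 3: 011011
  node 4: 111011
  node 5: 111001
  node 6: 010011

no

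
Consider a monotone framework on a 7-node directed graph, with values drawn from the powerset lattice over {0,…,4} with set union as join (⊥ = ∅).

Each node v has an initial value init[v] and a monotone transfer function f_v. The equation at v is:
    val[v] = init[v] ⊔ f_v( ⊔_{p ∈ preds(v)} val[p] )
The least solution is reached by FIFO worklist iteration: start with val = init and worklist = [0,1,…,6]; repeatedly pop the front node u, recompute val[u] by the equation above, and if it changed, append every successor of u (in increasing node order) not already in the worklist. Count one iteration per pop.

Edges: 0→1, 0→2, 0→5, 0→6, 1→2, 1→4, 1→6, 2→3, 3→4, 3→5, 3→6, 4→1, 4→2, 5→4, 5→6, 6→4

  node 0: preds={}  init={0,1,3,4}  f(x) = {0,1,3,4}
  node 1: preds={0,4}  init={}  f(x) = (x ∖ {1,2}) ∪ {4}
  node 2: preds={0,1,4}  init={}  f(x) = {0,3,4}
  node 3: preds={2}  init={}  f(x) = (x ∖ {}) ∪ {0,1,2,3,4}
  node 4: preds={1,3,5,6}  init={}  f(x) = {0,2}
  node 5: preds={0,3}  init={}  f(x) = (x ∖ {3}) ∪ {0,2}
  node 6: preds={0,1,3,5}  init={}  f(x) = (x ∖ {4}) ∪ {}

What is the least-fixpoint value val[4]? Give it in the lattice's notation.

{0,2}

Trace (10 dequeues):
  [1] u=0 | in {} | out {0,1,3,4} | ==
  [2] u=1 | in {0,1,3,4} | out {0,3,4} | prev {} | push {}
  [3] u=2 | in {0,1,3,4} | out {0,3,4} | prev {} | push {}
  [4] u=3 | in {0,3,4} | out {0,1,2,3,4} | prev {} | push {}
  [5] u=4 | in {0,1,2,3,4} | out {0,2} | prev {} | push {1,2}
  [6] u=5 | in {0,1,2,3,4} | out {0,1,2,4} | prev {} | push {4}
  [7] u=6 | in {0,1,2,3,4} | out {0,1,2,3} | prev {} | push {}
  [8] u=1 | in {0,1,2,3,4} | out {0,3,4} | ==
  [9] u=2 | in {0,1,2,3,4} | out {0,3,4} | ==
  [10] u=4 | in {0,1,2,3,4} | out {0,2} | ==

Converged values:
  [0] {0,1,3,4}
  [1] {0,3,4}
  [2] {0,3,4}
  [3] {0,1,2,3,4}
  [4] {0,2}
  [5] {0,1,2,4}
  [6] {0,1,2,3}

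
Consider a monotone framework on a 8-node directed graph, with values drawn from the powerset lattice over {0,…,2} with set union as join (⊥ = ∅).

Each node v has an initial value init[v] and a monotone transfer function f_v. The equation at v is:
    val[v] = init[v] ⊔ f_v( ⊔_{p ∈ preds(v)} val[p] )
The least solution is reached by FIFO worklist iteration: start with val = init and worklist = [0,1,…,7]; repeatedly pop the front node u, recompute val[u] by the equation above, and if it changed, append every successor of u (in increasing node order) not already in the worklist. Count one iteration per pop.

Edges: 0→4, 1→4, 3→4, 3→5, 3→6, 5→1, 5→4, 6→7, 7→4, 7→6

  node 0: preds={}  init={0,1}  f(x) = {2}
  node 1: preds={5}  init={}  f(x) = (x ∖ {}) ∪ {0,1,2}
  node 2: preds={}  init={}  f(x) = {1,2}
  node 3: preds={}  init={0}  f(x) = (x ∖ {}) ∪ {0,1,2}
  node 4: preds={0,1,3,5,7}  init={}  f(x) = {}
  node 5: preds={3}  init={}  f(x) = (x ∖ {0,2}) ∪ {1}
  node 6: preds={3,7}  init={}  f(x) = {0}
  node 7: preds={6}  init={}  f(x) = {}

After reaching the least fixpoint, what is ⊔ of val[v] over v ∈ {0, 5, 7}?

Iteration log — 10 steps:
  step 1. node 0  ⊔preds={}  new={0,1,2}  old={0,1}  +wl: 
  step 2. node 1  ⊔preds={}  new={0,1,2}  old={}  +wl: 
  step 3. node 2  ⊔preds={}  new={1,2}  old={}  +wl: 
  step 4. node 3  ⊔preds={}  new={0,1,2}  old={0}  +wl: 
  step 5. node 4  ⊔preds={0,1,2}  new={}  stable
  step 6. node 5  ⊔preds={0,1,2}  new={1}  old={}  +wl: 1,4
  step 7. node 6  ⊔preds={0,1,2}  new={0}  old={}  +wl: 
  step 8. node 7  ⊔preds={0}  new={}  stable
  step 9. node 1  ⊔preds={1}  new={0,1,2}  stable
  step 10. node 4  ⊔preds={0,1,2}  new={}  stable

Least fixpoint reached:
  node 0: {0,1,2}
  node 1: {0,1,2}
  node 2: {1,2}
  node 3: {0,1,2}
  node 4: {}
  node 5: {1}
  node 6: {0}
  node 7: {}

{0,1,2}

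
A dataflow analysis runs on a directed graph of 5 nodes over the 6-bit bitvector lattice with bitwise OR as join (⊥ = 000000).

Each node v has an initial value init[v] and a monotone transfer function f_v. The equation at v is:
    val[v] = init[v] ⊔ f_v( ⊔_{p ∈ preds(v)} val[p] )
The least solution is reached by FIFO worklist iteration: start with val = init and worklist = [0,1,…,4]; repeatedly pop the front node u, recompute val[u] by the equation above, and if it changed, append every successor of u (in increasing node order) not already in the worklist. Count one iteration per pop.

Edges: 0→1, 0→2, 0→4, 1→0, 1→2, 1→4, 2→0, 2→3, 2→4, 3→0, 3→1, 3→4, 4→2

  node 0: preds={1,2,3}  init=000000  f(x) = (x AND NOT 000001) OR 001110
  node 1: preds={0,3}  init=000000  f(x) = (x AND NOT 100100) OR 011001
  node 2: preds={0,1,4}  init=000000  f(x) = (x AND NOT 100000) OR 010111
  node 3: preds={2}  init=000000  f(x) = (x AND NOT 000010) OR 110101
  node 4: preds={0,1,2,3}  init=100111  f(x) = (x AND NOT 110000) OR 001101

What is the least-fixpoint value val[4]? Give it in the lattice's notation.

Worklist (9 pops):
  #1 pop 0: in=000000 → 001110 (was 000000); enqueue []
  #2 pop 1: in=001110 → 011011 (was 000000); enqueue [0]
  #3 pop 2: in=111111 → 011111 (was 000000); enqueue []
  #4 pop 3: in=011111 → 111101 (was 000000); enqueue [1]
  #5 pop 4: in=111111 → 101111 (was 100111); enqueue [2]
  #6 pop 0: in=111111 → 111110 (was 001110); enqueue [4]
  #7 pop 1: in=111111 → 011011 (no change)
  #8 pop 2: in=111111 → 011111 (no change)
  #9 pop 4: in=111111 → 101111 (no change)

Fixpoint:
  val[0] = 111110
  val[1] = 011011
  val[2] = 011111
  val[3] = 111101
  val[4] = 101111

101111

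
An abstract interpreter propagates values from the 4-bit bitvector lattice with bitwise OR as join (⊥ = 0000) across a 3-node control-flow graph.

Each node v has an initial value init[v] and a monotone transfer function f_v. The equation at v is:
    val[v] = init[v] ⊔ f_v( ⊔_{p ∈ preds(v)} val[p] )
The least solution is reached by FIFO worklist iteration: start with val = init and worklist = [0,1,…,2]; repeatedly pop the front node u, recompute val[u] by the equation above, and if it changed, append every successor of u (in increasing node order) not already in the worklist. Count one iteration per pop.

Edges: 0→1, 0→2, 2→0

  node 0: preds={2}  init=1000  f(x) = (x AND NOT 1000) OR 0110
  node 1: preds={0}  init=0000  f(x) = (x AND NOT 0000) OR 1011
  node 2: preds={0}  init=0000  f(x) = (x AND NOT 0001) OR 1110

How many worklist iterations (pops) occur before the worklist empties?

4

Iteration log — 4 steps:
  step 1. node 0  ⊔preds=0000  new=1110  old=1000  +wl: 
  step 2. node 1  ⊔preds=1110  new=1111  old=0000  +wl: 
  step 3. node 2  ⊔preds=1110  new=1110  old=0000  +wl: 0
  step 4. node 0  ⊔preds=1110  new=1110  stable

Least fixpoint reached:
  node 0: 1110
  node 1: 1111
  node 2: 1110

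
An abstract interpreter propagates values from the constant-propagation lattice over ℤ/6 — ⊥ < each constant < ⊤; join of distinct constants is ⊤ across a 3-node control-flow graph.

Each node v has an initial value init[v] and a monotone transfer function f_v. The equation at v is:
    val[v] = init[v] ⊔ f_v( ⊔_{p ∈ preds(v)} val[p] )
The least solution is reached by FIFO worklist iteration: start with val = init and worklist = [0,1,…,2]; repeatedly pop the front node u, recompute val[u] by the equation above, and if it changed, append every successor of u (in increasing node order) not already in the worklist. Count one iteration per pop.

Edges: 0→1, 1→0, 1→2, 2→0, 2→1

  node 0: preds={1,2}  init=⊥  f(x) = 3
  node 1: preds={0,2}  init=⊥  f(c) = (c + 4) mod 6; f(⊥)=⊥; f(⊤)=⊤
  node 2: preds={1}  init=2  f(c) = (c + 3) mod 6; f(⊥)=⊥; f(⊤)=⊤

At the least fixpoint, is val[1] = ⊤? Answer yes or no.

yes

Worklist (5 pops):
  #1 pop 0: in=2 → 3 (was ⊥); enqueue []
  #2 pop 1: in=⊤ → ⊤ (was ⊥); enqueue [0]
  #3 pop 2: in=⊤ → ⊤ (was 2); enqueue [1]
  #4 pop 0: in=⊤ → 3 (no change)
  #5 pop 1: in=⊤ → ⊤ (no change)

Fixpoint:
  val[0] = 3
  val[1] = ⊤
  val[2] = ⊤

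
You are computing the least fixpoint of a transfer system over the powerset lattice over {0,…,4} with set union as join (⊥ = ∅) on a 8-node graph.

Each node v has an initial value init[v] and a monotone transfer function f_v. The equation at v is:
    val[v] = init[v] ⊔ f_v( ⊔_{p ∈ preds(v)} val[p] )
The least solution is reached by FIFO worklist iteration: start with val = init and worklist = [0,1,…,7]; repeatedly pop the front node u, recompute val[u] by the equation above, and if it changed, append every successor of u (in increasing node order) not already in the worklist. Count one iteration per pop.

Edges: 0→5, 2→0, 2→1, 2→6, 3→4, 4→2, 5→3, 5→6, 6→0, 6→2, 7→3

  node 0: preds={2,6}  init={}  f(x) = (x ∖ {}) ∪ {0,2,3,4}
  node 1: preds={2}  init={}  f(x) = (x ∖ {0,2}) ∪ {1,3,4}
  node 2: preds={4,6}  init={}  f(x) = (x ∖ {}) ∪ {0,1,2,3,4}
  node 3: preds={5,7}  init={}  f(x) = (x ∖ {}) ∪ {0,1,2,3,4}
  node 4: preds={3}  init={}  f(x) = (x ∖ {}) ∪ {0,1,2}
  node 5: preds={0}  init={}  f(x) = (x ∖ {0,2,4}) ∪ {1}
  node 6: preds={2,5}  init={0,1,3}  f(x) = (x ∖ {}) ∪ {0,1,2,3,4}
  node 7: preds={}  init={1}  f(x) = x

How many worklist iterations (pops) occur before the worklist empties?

Iteration log — 12 steps:
  step 1. node 0  ⊔preds={0,1,3}  new={0,1,2,3,4}  old={}  +wl: 
  step 2. node 1  ⊔preds={}  new={1,3,4}  old={}  +wl: 
  step 3. node 2  ⊔preds={0,1,3}  new={0,1,2,3,4}  old={}  +wl: 0,1
  step 4. node 3  ⊔preds={1}  new={0,1,2,3,4}  old={}  +wl: 
  step 5. node 4  ⊔preds={0,1,2,3,4}  new={0,1,2,3,4}  old={}  +wl: 2
  step 6. node 5  ⊔preds={0,1,2,3,4}  new={1,3}  old={}  +wl: 3
  step 7. node 6  ⊔preds={0,1,2,3,4}  new={0,1,2,3,4}  old={0,1,3}  +wl: 
  step 8. node 7  ⊔preds={}  new={1}  stable
  step 9. node 0  ⊔preds={0,1,2,3,4}  new={0,1,2,3,4}  stable
  step 10. node 1  ⊔preds={0,1,2,3,4}  new={1,3,4}  stable
  step 11. node 2  ⊔preds={0,1,2,3,4}  new={0,1,2,3,4}  stable
  step 12. node 3  ⊔preds={1,3}  new={0,1,2,3,4}  stable

Least fixpoint reached:
  node 0: {0,1,2,3,4}
  node 1: {1,3,4}
  node 2: {0,1,2,3,4}
  node 3: {0,1,2,3,4}
  node 4: {0,1,2,3,4}
  node 5: {1,3}
  node 6: {0,1,2,3,4}
  node 7: {1}

12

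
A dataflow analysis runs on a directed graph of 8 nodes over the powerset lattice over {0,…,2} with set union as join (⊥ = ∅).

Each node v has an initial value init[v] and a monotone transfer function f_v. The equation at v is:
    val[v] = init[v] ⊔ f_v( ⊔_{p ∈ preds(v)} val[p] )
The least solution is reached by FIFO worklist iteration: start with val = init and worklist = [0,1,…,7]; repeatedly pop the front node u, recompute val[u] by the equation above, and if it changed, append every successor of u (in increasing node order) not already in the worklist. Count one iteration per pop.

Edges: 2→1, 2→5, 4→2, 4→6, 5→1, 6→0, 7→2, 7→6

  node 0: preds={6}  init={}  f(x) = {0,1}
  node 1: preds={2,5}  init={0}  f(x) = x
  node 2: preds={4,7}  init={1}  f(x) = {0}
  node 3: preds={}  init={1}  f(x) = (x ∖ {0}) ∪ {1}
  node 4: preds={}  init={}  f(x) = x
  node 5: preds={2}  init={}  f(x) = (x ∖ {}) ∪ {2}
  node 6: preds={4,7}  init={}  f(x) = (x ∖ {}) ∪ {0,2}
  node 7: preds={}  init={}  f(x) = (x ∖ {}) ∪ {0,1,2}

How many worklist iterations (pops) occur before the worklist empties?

13

Iteration log — 13 steps:
  step 1. node 0  ⊔preds={}  new={0,1}  old={}  +wl: 
  step 2. node 1  ⊔preds={1}  new={0,1}  old={0}  +wl: 
  step 3. node 2  ⊔preds={}  new={0,1}  old={1}  +wl: 1
  step 4. node 3  ⊔preds={}  new={1}  stable
  step 5. node 4  ⊔preds={}  new={}  stable
  step 6. node 5  ⊔preds={0,1}  new={0,1,2}  old={}  +wl: 
  step 7. node 6  ⊔preds={}  new={0,2}  old={}  +wl: 0
  step 8. node 7  ⊔preds={}  new={0,1,2}  old={}  +wl: 2,6
  step 9. node 1  ⊔preds={0,1,2}  new={0,1,2}  old={0,1}  +wl: 
  step 10. node 0  ⊔preds={0,2}  new={0,1}  stable
  step 11. node 2  ⊔preds={0,1,2}  new={0,1}  stable
  step 12. node 6  ⊔preds={0,1,2}  new={0,1,2}  old={0,2}  +wl: 0
  step 13. node 0  ⊔preds={0,1,2}  new={0,1}  stable

Least fixpoint reached:
  node 0: {0,1}
  node 1: {0,1,2}
  node 2: {0,1}
  node 3: {1}
  node 4: {}
  node 5: {0,1,2}
  node 6: {0,1,2}
  node 7: {0,1,2}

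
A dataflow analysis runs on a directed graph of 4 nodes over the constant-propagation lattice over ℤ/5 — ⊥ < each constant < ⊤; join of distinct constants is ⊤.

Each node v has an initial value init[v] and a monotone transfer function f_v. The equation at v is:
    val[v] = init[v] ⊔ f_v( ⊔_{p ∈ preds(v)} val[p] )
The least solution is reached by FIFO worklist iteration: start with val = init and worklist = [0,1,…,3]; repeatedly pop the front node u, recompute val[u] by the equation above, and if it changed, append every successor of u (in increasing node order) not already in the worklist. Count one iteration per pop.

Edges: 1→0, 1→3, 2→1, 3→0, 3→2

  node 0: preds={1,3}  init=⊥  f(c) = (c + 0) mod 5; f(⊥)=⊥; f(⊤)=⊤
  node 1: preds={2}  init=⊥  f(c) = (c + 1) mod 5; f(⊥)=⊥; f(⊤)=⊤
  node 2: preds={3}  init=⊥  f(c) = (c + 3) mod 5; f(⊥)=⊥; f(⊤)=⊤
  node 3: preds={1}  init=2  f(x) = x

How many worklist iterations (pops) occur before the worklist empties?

12

Trace (12 dequeues):
  [1] u=0 | in 2 | out 2 | prev ⊥ | push {}
  [2] u=1 | in ⊥ | out ⊥ | ==
  [3] u=2 | in 2 | out 0 | prev ⊥ | push {1}
  [4] u=3 | in ⊥ | out 2 | ==
  [5] u=1 | in 0 | out 1 | prev ⊥ | push {0,3}
  [6] u=0 | in ⊤ | out ⊤ | prev 2 | push {}
  [7] u=3 | in 1 | out ⊤ | prev 2 | push {0,2}
  [8] u=0 | in ⊤ | out ⊤ | ==
  [9] u=2 | in ⊤ | out ⊤ | prev 0 | push {1}
  [10] u=1 | in ⊤ | out ⊤ | prev 1 | push {0,3}
  [11] u=0 | in ⊤ | out ⊤ | ==
  [12] u=3 | in ⊤ | out ⊤ | ==

Converged values:
  [0] ⊤
  [1] ⊤
  [2] ⊤
  [3] ⊤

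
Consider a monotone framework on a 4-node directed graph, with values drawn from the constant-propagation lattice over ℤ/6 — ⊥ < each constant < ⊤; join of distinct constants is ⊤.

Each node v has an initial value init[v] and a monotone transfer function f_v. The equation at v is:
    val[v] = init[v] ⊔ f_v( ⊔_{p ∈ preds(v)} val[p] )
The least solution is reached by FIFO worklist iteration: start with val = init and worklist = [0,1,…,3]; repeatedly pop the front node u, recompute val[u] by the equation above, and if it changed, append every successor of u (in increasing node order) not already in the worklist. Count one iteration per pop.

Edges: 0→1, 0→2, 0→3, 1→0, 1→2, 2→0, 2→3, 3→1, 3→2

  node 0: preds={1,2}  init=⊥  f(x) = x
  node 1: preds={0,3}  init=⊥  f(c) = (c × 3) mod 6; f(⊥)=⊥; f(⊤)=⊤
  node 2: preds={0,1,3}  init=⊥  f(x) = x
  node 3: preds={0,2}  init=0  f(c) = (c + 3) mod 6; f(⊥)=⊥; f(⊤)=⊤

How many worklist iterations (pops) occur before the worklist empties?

Worklist (12 pops):
  #1 pop 0: in=⊥ → ⊥ (no change)
  #2 pop 1: in=0 → 0 (was ⊥); enqueue [0]
  #3 pop 2: in=0 → 0 (was ⊥); enqueue []
  #4 pop 3: in=0 → ⊤ (was 0); enqueue [1,2]
  #5 pop 0: in=0 → 0 (was ⊥); enqueue [3]
  #6 pop 1: in=⊤ → ⊤ (was 0); enqueue [0]
  #7 pop 2: in=⊤ → ⊤ (was 0); enqueue []
  #8 pop 3: in=⊤ → ⊤ (no change)
  #9 pop 0: in=⊤ → ⊤ (was 0); enqueue [1,2,3]
  #10 pop 1: in=⊤ → ⊤ (no change)
  #11 pop 2: in=⊤ → ⊤ (no change)
  #12 pop 3: in=⊤ → ⊤ (no change)

Fixpoint:
  val[0] = ⊤
  val[1] = ⊤
  val[2] = ⊤
  val[3] = ⊤

12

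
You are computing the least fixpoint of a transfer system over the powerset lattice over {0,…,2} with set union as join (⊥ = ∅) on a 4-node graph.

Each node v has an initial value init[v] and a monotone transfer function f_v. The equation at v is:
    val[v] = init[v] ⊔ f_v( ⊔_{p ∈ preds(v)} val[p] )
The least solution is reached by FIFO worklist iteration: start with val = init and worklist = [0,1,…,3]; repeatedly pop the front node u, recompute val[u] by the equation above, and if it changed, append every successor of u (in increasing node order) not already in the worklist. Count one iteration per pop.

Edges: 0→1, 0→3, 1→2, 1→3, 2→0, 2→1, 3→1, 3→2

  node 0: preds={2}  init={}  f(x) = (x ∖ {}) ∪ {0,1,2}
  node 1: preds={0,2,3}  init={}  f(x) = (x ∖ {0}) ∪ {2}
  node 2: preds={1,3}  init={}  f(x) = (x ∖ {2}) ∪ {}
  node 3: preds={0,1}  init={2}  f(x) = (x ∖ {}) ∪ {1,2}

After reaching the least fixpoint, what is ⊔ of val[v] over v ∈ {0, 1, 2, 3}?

{0,1,2}

Trace (9 dequeues):
  [1] u=0 | in {} | out {0,1,2} | prev {} | push {}
  [2] u=1 | in {0,1,2} | out {1,2} | prev {} | push {}
  [3] u=2 | in {1,2} | out {1} | prev {} | push {0,1}
  [4] u=3 | in {0,1,2} | out {0,1,2} | prev {2} | push {2}
  [5] u=0 | in {1} | out {0,1,2} | ==
  [6] u=1 | in {0,1,2} | out {1,2} | ==
  [7] u=2 | in {0,1,2} | out {0,1} | prev {1} | push {0,1}
  [8] u=0 | in {0,1} | out {0,1,2} | ==
  [9] u=1 | in {0,1,2} | out {1,2} | ==

Converged values:
  [0] {0,1,2}
  [1] {1,2}
  [2] {0,1}
  [3] {0,1,2}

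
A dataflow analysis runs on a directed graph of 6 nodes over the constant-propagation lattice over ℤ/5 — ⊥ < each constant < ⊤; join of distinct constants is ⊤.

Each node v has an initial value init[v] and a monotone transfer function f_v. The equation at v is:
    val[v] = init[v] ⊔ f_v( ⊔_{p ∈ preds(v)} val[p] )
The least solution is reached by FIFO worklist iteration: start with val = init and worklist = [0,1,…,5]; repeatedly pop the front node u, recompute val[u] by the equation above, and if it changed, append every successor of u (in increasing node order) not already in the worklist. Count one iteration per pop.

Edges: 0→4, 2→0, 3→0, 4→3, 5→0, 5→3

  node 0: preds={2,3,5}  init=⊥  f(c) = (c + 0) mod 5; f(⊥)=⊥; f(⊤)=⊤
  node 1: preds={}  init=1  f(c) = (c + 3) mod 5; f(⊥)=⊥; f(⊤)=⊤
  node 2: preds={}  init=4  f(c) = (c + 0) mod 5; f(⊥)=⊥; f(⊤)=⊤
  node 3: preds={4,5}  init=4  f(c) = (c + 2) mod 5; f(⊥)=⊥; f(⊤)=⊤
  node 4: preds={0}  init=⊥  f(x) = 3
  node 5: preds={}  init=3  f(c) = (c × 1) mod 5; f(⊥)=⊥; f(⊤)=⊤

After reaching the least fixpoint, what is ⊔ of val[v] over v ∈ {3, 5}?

⊤

Iteration log — 8 steps:
  step 1. node 0  ⊔preds=⊤  new=⊤  old=⊥  +wl: 
  step 2. node 1  ⊔preds=⊥  new=1  stable
  step 3. node 2  ⊔preds=⊥  new=4  stable
  step 4. node 3  ⊔preds=3  new=⊤  old=4  +wl: 0
  step 5. node 4  ⊔preds=⊤  new=3  old=⊥  +wl: 3
  step 6. node 5  ⊔preds=⊥  new=3  stable
  step 7. node 0  ⊔preds=⊤  new=⊤  stable
  step 8. node 3  ⊔preds=3  new=⊤  stable

Least fixpoint reached:
  node 0: ⊤
  node 1: 1
  node 2: 4
  node 3: ⊤
  node 4: 3
  node 5: 3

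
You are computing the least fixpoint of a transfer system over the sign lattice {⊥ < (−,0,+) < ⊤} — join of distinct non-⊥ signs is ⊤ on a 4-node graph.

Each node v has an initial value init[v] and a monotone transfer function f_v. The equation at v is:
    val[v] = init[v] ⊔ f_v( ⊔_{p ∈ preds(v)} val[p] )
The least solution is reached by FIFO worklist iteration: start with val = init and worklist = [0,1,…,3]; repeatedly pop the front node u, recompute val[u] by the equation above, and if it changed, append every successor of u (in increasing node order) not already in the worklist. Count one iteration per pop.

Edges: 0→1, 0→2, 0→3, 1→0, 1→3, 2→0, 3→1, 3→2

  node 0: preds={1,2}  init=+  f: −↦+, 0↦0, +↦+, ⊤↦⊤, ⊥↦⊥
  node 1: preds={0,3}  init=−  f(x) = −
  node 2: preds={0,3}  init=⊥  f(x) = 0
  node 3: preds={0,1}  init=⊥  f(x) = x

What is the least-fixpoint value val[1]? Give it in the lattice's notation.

−

Trace (8 dequeues):
  [1] u=0 | in − | out + | ==
  [2] u=1 | in + | out − | ==
  [3] u=2 | in + | out 0 | prev ⊥ | push {0}
  [4] u=3 | in ⊤ | out ⊤ | prev ⊥ | push {1,2}
  [5] u=0 | in ⊤ | out ⊤ | prev + | push {3}
  [6] u=1 | in ⊤ | out − | ==
  [7] u=2 | in ⊤ | out 0 | ==
  [8] u=3 | in ⊤ | out ⊤ | ==

Converged values:
  [0] ⊤
  [1] −
  [2] 0
  [3] ⊤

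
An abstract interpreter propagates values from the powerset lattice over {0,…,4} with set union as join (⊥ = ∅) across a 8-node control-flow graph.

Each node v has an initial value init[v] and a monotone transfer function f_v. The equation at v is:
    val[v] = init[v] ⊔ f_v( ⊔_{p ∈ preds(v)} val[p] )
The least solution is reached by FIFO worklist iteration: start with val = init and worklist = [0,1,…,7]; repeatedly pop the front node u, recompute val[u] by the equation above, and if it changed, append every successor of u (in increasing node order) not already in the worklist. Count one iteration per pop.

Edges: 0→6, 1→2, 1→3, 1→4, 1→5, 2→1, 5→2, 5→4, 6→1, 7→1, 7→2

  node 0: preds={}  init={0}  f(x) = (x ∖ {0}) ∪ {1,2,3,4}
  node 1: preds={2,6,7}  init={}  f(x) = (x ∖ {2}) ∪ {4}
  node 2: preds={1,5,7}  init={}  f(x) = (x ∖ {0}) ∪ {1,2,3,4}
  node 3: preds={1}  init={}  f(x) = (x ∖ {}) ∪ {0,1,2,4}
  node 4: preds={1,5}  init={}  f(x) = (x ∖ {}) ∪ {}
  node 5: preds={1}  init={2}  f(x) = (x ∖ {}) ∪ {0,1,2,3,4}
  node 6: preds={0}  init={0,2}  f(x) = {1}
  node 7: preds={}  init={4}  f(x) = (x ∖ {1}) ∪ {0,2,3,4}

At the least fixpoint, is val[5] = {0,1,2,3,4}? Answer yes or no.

Worklist (13 pops):
  #1 pop 0: in={} → {0,1,2,3,4} (was {0}); enqueue []
  #2 pop 1: in={0,2,4} → {0,4} (was {}); enqueue []
  #3 pop 2: in={0,2,4} → {1,2,3,4} (was {}); enqueue [1]
  #4 pop 3: in={0,4} → {0,1,2,4} (was {}); enqueue []
  #5 pop 4: in={0,2,4} → {0,2,4} (was {}); enqueue []
  #6 pop 5: in={0,4} → {0,1,2,3,4} (was {2}); enqueue [2,4]
  #7 pop 6: in={0,1,2,3,4} → {0,1,2} (was {0,2}); enqueue []
  #8 pop 7: in={} → {0,2,3,4} (was {4}); enqueue []
  #9 pop 1: in={0,1,2,3,4} → {0,1,3,4} (was {0,4}); enqueue [3,5]
  #10 pop 2: in={0,1,2,3,4} → {1,2,3,4} (no change)
  #11 pop 4: in={0,1,2,3,4} → {0,1,2,3,4} (was {0,2,4}); enqueue []
  #12 pop 3: in={0,1,3,4} → {0,1,2,3,4} (was {0,1,2,4}); enqueue []
  #13 pop 5: in={0,1,3,4} → {0,1,2,3,4} (no change)

Fixpoint:
  val[0] = {0,1,2,3,4}
  val[1] = {0,1,3,4}
  val[2] = {1,2,3,4}
  val[3] = {0,1,2,3,4}
  val[4] = {0,1,2,3,4}
  val[5] = {0,1,2,3,4}
  val[6] = {0,1,2}
  val[7] = {0,2,3,4}

yes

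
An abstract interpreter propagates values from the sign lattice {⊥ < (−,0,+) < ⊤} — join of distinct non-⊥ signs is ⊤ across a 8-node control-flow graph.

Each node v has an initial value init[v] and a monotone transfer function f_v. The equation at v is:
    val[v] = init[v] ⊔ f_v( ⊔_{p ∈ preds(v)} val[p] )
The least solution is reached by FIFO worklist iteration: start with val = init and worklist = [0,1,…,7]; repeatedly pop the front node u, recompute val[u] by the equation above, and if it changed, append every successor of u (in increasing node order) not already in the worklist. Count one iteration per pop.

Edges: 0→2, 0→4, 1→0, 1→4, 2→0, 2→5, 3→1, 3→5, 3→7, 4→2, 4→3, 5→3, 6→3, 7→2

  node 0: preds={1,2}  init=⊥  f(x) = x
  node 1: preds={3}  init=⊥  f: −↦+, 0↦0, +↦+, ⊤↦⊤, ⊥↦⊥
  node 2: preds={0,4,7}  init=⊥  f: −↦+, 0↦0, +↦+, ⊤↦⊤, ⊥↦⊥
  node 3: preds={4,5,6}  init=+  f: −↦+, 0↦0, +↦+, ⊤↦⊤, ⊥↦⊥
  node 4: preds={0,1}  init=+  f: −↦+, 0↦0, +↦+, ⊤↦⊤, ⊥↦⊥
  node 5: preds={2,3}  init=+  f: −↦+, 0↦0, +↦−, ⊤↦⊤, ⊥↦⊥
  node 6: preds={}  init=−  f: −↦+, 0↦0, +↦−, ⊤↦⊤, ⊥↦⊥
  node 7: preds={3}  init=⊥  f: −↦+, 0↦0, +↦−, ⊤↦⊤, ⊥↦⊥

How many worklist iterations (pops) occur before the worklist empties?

18

Worklist (18 pops):
  #1 pop 0: in=⊥ → ⊥ (no change)
  #2 pop 1: in=+ → + (was ⊥); enqueue [0]
  #3 pop 2: in=+ → + (was ⊥); enqueue []
  #4 pop 3: in=⊤ → ⊤ (was +); enqueue [1]
  #5 pop 4: in=+ → + (no change)
  #6 pop 5: in=⊤ → ⊤ (was +); enqueue [3]
  #7 pop 6: in=⊥ → − (no change)
  #8 pop 7: in=⊤ → ⊤ (was ⊥); enqueue [2]
  #9 pop 0: in=+ → + (was ⊥); enqueue [4]
  #10 pop 1: in=⊤ → ⊤ (was +); enqueue [0]
  #11 pop 3: in=⊤ → ⊤ (no change)
  #12 pop 2: in=⊤ → ⊤ (was +); enqueue [5]
  #13 pop 4: in=⊤ → ⊤ (was +); enqueue [2,3]
  #14 pop 0: in=⊤ → ⊤ (was +); enqueue [4]
  #15 pop 5: in=⊤ → ⊤ (no change)
  #16 pop 2: in=⊤ → ⊤ (no change)
  #17 pop 3: in=⊤ → ⊤ (no change)
  #18 pop 4: in=⊤ → ⊤ (no change)

Fixpoint:
  val[0] = ⊤
  val[1] = ⊤
  val[2] = ⊤
  val[3] = ⊤
  val[4] = ⊤
  val[5] = ⊤
  val[6] = −
  val[7] = ⊤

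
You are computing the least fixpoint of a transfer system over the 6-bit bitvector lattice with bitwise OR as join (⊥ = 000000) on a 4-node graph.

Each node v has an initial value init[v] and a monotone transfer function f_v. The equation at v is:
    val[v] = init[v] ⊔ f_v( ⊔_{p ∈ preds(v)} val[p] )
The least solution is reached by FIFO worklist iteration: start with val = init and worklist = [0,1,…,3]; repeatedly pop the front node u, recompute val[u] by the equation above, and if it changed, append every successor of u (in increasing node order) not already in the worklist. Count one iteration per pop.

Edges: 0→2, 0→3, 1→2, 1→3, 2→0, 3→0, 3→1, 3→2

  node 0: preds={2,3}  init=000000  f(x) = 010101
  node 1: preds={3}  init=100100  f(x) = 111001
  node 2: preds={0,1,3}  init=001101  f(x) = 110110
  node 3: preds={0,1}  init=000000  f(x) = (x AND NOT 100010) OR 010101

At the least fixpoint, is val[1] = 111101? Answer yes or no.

Worklist (7 pops):
  #1 pop 0: in=001101 → 010101 (was 000000); enqueue []
  #2 pop 1: in=000000 → 111101 (was 100100); enqueue []
  #3 pop 2: in=111101 → 111111 (was 001101); enqueue [0]
  #4 pop 3: in=111101 → 011101 (was 000000); enqueue [1,2]
  #5 pop 0: in=111111 → 010101 (no change)
  #6 pop 1: in=011101 → 111101 (no change)
  #7 pop 2: in=111101 → 111111 (no change)

Fixpoint:
  val[0] = 010101
  val[1] = 111101
  val[2] = 111111
  val[3] = 011101

yes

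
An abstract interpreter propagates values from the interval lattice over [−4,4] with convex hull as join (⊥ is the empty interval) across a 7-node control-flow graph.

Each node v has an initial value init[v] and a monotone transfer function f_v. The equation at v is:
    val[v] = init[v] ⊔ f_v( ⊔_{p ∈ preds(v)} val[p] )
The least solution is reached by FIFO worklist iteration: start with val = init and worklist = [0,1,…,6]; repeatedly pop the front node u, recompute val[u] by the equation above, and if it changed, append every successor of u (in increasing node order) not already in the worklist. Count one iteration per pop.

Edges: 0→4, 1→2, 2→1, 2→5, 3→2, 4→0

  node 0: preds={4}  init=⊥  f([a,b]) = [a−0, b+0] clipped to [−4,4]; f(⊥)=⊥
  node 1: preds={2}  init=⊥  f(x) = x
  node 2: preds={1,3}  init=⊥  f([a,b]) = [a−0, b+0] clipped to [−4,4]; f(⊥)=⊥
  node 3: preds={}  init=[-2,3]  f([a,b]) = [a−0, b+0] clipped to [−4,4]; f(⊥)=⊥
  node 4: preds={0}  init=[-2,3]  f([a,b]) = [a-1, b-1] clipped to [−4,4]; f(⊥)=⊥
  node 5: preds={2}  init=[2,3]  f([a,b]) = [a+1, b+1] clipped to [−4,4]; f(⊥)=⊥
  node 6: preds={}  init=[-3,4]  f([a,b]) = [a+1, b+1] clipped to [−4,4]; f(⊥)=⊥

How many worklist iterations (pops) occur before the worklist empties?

13

Trace (13 dequeues):
  [1] u=0 | in [-2,3] | out [-2,3] | prev ⊥ | push {}
  [2] u=1 | in ⊥ | out ⊥ | ==
  [3] u=2 | in [-2,3] | out [-2,3] | prev ⊥ | push {1}
  [4] u=3 | in ⊥ | out [-2,3] | ==
  [5] u=4 | in [-2,3] | out [-3,3] | prev [-2,3] | push {0}
  [6] u=5 | in [-2,3] | out [-1,4] | prev [2,3] | push {}
  [7] u=6 | in ⊥ | out [-3,4] | ==
  [8] u=1 | in [-2,3] | out [-2,3] | prev ⊥ | push {2}
  [9] u=0 | in [-3,3] | out [-3,3] | prev [-2,3] | push {4}
  [10] u=2 | in [-2,3] | out [-2,3] | ==
  [11] u=4 | in [-3,3] | out [-4,3] | prev [-3,3] | push {0}
  [12] u=0 | in [-4,3] | out [-4,3] | prev [-3,3] | push {4}
  [13] u=4 | in [-4,3] | out [-4,3] | ==

Converged values:
  [0] [-4,3]
  [1] [-2,3]
  [2] [-2,3]
  [3] [-2,3]
  [4] [-4,3]
  [5] [-1,4]
  [6] [-3,4]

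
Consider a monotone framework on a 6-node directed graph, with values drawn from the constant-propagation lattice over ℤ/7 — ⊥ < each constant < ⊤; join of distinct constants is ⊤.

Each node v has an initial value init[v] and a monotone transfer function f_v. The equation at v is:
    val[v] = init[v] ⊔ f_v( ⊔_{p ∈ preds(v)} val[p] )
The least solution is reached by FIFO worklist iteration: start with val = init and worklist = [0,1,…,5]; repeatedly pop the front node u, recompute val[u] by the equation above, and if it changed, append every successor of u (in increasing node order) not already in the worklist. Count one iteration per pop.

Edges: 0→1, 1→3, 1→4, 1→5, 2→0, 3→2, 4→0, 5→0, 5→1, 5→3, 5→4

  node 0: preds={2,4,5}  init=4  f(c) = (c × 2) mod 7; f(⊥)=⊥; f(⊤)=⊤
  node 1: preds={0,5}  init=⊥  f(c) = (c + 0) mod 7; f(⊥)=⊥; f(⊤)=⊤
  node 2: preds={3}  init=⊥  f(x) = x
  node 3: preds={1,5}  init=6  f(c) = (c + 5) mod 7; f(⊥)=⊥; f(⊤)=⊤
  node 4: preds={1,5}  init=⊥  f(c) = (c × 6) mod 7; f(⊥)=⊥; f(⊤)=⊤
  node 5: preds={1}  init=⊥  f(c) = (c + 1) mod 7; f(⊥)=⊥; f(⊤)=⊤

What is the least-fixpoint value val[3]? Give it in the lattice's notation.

Worklist (17 pops):
  #1 pop 0: in=⊥ → 4 (no change)
  #2 pop 1: in=4 → 4 (was ⊥); enqueue []
  #3 pop 2: in=6 → 6 (was ⊥); enqueue [0]
  #4 pop 3: in=4 → ⊤ (was 6); enqueue [2]
  #5 pop 4: in=4 → 3 (was ⊥); enqueue []
  #6 pop 5: in=4 → 5 (was ⊥); enqueue [1,3,4]
  #7 pop 0: in=⊤ → ⊤ (was 4); enqueue []
  #8 pop 2: in=⊤ → ⊤ (was 6); enqueue [0]
  #9 pop 1: in=⊤ → ⊤ (was 4); enqueue [5]
  #10 pop 3: in=⊤ → ⊤ (no change)
  #11 pop 4: in=⊤ → ⊤ (was 3); enqueue []
  #12 pop 0: in=⊤ → ⊤ (no change)
  #13 pop 5: in=⊤ → ⊤ (was 5); enqueue [0,1,3,4]
  #14 pop 0: in=⊤ → ⊤ (no change)
  #15 pop 1: in=⊤ → ⊤ (no change)
  #16 pop 3: in=⊤ → ⊤ (no change)
  #17 pop 4: in=⊤ → ⊤ (no change)

Fixpoint:
  val[0] = ⊤
  val[1] = ⊤
  val[2] = ⊤
  val[3] = ⊤
  val[4] = ⊤
  val[5] = ⊤

⊤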